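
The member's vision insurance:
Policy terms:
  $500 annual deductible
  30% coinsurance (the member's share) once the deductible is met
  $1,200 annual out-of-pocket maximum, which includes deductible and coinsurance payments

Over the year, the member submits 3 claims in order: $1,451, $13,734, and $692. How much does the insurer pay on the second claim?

Bill 1, $1,451: $500 to deductible, leaving $951; member's 30% is $285.30. Member owes $785.30 (running OOP $785.30). Insurer: $1,451 − $785.30 = $665.70.
Bill 2, $13,734: deductible already satisfied, so member's share is 30% × $13,734 = $4,120.20. That would push OOP to $4,905.50, over the $1,200 cap, so member pays $1,200 − $785.30 = $414.70. Plan pays $13,734 − $414.70 = $13,319.30.

$13,319.30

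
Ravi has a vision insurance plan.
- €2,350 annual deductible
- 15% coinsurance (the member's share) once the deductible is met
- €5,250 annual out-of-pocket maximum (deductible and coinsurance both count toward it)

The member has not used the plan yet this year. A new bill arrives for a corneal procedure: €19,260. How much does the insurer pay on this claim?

€14,373.50

Deductible not yet touched, so the first €2,350 of the bill goes to the deductible.
That leaves €19,260 − €2,350 = €16,910 for coinsurance.
Member's 15% share of €16,910 is €2,536.50.
So the member owes €2,350 + €2,536.50 = €4,886.50 before any cap.
Year-to-date out-of-pocket becomes €0 + €4,886.50 = €4,886.50, still under the €5,250 maximum, so no cap applies.
The plan picks up €19,260 − €4,886.50 = €14,373.50.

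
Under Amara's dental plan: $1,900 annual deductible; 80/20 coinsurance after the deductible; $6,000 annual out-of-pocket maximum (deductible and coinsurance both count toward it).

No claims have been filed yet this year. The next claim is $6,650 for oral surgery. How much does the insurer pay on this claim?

$3,800

The full $1,900 deductible is still open; $1,900 of this bill applies to it.
That leaves $6,650 − $1,900 = $4,750 for coinsurance.
20% of $4,750 = $950 falls to the patient.
Patient responsibility before any cap: $1,900 + $950 = $2,850.
Cumulative spending $0 + $2,850 = $2,850 stays under the $6,000 maximum.
The plan picks up $6,650 − $2,850 = $3,800.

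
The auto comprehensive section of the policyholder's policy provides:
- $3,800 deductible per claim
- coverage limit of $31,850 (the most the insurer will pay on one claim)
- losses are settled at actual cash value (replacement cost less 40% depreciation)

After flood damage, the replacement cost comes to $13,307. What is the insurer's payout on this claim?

$4,184.20

Actual cash value after 40% depreciation: $13,307 × 60% = $7,984.20.
Subtract the deductible: $7,984.20 − $3,800 = $4,184.20.
$4,184.20 ≤ $31,850, so the limit doesn't bind; insurer pays $4,184.20.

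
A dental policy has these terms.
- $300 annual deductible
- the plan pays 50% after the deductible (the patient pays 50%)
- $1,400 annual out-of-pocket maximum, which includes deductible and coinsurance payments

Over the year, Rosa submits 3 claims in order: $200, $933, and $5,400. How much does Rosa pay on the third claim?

$683.50

Claim 1 ($200): fully absorbed by the deductible. Patient pays $200; OOP now $200.
Claim 2 ($933): deductible takes $100, $833 remains; coinsurance $833 × 50% = $416.50. Patient pays $516.50; OOP now $716.50.
Claim 3 ($5,400): deductible met; 50% of $5,400 = $2,700. That would push OOP to $3,416.50, over the $1,400 cap, so patient pays $1,400 − $716.50 = $683.50.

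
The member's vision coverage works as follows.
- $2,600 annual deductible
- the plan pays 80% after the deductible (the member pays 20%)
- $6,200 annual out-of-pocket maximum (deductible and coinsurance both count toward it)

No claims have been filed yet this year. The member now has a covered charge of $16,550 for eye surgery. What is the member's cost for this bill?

$5,390

Nothing has been paid toward the $2,600 deductible, so the first $2,600 of this charge is applied there.
That leaves $16,550 − $2,600 = $13,950 for coinsurance.
Coinsurance: $13,950 × 20% = $2,790.
So the member owes $2,600 + $2,790 = $5,390 before any cap.
Total out-of-pocket so far would be $0 + $5,390 = $5,390, below the $6,200 cap — no reduction.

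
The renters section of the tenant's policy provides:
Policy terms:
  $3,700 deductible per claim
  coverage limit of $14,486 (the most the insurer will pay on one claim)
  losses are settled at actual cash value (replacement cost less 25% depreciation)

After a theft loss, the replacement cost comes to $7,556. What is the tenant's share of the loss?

$5,589

Actual cash value after 25% depreciation: $7,556 × 75% = $5,667.
After the deductible, $5,667 − $3,700 = $1,967 remains.
$1,967 ≤ $14,486, so the limit doesn't bind; insurer pays $1,967.
Tenant's share is the uncovered remainder: $7,556 − $1,967 = $5,589.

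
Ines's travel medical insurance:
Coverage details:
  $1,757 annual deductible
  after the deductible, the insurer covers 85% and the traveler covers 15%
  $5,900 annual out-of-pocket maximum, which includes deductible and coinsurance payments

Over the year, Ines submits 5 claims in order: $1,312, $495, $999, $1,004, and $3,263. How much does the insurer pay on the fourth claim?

$853.40

Claim 1 ($1,312): all of it applies to the deductible. Traveler owes $1,312 (running OOP $1,312). Plan pays $1,312 − $1,312 = $0.
Claim 2 ($495): $445 to deductible, leaving $50; traveler's 15% is $7.50. Traveler pays $452.50; OOP now $1,764.50. Plan pays $495 − $452.50 = $42.50.
Claim 3 ($999): deductible already satisfied, so traveler's share is 15% × $999 = $149.85. Traveler owes $149.85 (running OOP $1,914.35). Plan pays $999 − $149.85 = $849.15.
Claim 4 ($1,004): deductible met; 15% of $1,004 = $150.60. Traveler owes $150.60 (running OOP $2,064.95). Insurer: $1,004 − $150.60 = $853.40.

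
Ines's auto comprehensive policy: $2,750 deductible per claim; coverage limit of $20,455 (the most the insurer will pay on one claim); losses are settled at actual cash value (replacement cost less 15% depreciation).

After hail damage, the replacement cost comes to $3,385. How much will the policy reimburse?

Actual cash value after 15% depreciation: $3,385 × 85% = $2,877.25.
Less the $2,750 deductible: $2,877.25 − $2,750 = $127.25.
$127.25 ≤ $20,455, so the limit doesn't bind; insurer pays $127.25.

$127.25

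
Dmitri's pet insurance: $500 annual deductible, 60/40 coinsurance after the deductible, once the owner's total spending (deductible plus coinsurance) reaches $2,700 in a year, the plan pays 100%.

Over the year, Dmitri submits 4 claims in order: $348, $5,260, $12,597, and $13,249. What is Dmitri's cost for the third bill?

$156.80

#1 ($348): fully absorbed by the deductible. Owner owes $348 (running OOP $348).
#2 ($5,260): $152 to deductible, leaving $5,108; coinsurance $5,108 × 40% = $2,043.20. Owner pays $2,195.20; OOP now $2,543.20.
#3 ($12,597): deductible already satisfied, so owner's share is 40% × $12,597 = $5,038.80. Adding that to $2,543.20 gives $7,582, past the $2,700 cap; owner pays only $2,700 − $2,543.20 = $156.80.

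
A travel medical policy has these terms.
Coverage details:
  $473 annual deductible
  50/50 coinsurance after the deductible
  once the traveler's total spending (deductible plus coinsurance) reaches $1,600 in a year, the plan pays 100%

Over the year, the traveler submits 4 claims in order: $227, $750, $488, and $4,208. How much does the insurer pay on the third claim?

$244

Claim 1 ($227): entire amount goes to the deductible. Traveler pays $227; OOP now $227. Insurer: $227 − $227 = $0.
Claim 2 ($750): $246 to deductible, leaving $504; traveler's 50% is $252. Traveler pays $498; OOP now $725. Insurer: $750 − $498 = $252.
Claim 3 ($488): deductible met; 50% of $488 = $244. Traveler pays $244; OOP now $969. Insurer: $488 − $244 = $244.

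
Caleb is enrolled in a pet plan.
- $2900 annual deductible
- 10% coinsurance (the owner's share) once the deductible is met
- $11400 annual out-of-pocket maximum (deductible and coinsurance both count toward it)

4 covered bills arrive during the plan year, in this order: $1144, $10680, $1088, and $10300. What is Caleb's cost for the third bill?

Claim 1 — $1144: fully absorbed by the deductible. Cost to owner: $1144. OOP to date $1144.
Claim 2 — $10680: deductible takes $1756, $8924 remains; owner's 10% is $892.40. Owner owes $2648.40 (running OOP $3792.40).
Claim 3 — $1088: 10% coinsurance on $1088 = $108.80. Owner owes $108.80 (running OOP $3901.20).

$108.80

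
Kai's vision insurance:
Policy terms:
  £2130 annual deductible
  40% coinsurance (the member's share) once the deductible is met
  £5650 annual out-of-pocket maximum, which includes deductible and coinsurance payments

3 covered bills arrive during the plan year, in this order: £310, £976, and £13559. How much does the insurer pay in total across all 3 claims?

Claim 1 — £310: all of it applies to the deductible. Member pays £310; OOP now £310. Insurer: £310 − £310 = £0.
Claim 2 — £976: entire amount goes to the deductible. Cost to member: £976. OOP to date £1286. Plan pays £976 − £976 = £0.
Claim 3 — £13559: £844 to deductible, leaving £12715; member's 40% is £5086. Claim cost before the cap: £844 + £5086 = £5930. That would push OOP to £7216, over the £5650 cap, so member pays £5650 − £1286 = £4364. Insurer: £13559 − £4364 = £9195.
Insurer total = bills − member's total = £14845 − £5650 = £9195.

£9195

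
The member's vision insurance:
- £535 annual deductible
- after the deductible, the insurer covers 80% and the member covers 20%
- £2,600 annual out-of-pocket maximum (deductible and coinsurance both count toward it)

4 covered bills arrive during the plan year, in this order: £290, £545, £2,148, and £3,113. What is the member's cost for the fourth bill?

£622.60

Claim 1 — £290: all of it applies to the deductible. Cost to member: £290. OOP to date £290.
Claim 2 — £545: £245 finishes the deductible; £300 goes to coinsurance; 20% of £300 = £60. Member pays £305; OOP now £595.
Claim 3 — £2,148: 20% coinsurance on £2,148 = £429.60. Cost to member: £429.60. OOP to date £1,024.60.
Claim 4 — £3,113: 20% coinsurance on £3,113 = £622.60. Cost to member: £622.60. OOP to date £1,647.20.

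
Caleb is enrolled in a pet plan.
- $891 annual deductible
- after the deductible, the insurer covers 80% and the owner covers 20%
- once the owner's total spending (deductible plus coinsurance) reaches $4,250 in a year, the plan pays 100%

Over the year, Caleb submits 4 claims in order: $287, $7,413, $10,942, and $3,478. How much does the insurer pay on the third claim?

$8,944.80

Bill 1, $287: fully absorbed by the deductible. Owner pays $287; OOP now $287. Insurer: $287 − $287 = $0.
Bill 2, $7,413: $604 finishes the deductible; $6,809 goes to coinsurance; coinsurance $6,809 × 20% = $1,361.80. Owner pays $1,965.80; OOP now $2,252.80. Insurer: $7,413 − $1,965.80 = $5,447.20.
Bill 3, $10,942: deductible met; 20% of $10,942 = $2,188.40. OOP would hit $4,441.20 > $4,250, so the cap limits the owner to $4,250 − $2,252.80 = $1,997.20. Plan pays $10,942 − $1,997.20 = $8,944.80.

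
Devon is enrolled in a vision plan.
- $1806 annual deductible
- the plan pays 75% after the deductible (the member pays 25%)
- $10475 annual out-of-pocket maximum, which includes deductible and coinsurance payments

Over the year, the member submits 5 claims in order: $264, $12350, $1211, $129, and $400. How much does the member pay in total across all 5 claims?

$4943

Claim 1 ($264): all of it applies to the deductible. Cost to member: $264. OOP to date $264.
Claim 2 ($12350): deductible takes $1542, $10808 remains; member's 25% is $2702. Member owes $4244 (running OOP $4508).
Claim 3 ($1211): deductible already satisfied, so member's share is 25% × $1211 = $302.75. Member pays $302.75; OOP now $4810.75.
Claim 4 ($129): deductible met; 25% of $129 = $32.25. Member pays $32.25; OOP now $4843.
Claim 5 ($400): deductible already satisfied, so member's share is 25% × $400 = $100. Member owes $100 (running OOP $4943).
Summing the member's payments: $264 + $4244 + $302.75 + $32.25 + $100 = $4943.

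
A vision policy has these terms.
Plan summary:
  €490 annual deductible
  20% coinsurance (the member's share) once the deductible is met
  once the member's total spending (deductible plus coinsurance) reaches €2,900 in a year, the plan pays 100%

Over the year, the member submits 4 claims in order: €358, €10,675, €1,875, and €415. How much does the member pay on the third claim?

€301.40

Claim 1 — €358: fully absorbed by the deductible. Member owes €358 (running OOP €358).
Claim 2 — €10,675: €132 finishes the deductible; €10,543 goes to coinsurance; 20% of €10,543 = €2,108.60. Member owes €2,240.60 (running OOP €2,598.60).
Claim 3 — €1,875: 20% coinsurance on €1,875 = €375. Adding that to €2,598.60 gives €2,973.60, past the €2,900 cap; member pays only €2,900 − €2,598.60 = €301.40.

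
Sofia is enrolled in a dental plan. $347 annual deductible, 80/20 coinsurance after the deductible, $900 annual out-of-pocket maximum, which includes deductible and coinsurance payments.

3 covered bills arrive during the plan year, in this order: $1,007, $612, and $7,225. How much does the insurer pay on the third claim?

$6,926.40

Claim 1 ($1,007): $347 to deductible, leaving $660; patient's 20% is $132. Patient owes $479 (running OOP $479). Insurer: $1,007 − $479 = $528.
Claim 2 ($612): 20% coinsurance on $612 = $122.40. Cost to patient: $122.40. OOP to date $601.40. Insurer: $612 − $122.40 = $489.60.
Claim 3 ($7,225): 20% coinsurance on $7,225 = $1,445. OOP would hit $2,046.40 > $900, so the cap limits the patient to $900 − $601.40 = $298.60. Plan pays $7,225 − $298.60 = $6,926.40.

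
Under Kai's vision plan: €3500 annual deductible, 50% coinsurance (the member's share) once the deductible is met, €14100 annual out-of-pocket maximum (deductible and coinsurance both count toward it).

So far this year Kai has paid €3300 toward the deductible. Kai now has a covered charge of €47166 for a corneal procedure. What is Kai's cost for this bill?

€10800

Deductible still to meet: €3500 − €3300 = €200.
The remaining €46966 (= €47166 − €200) moves to coinsurance.
Coinsurance: €46966 × 50% = €23483.
Member responsibility before any cap: €200 + €23483 = €23683.
Year-to-date out-of-pocket would reach €3300 + €23683 = €26983, above the €14100 maximum, so the member pays only €14100 − €3300 = €10800.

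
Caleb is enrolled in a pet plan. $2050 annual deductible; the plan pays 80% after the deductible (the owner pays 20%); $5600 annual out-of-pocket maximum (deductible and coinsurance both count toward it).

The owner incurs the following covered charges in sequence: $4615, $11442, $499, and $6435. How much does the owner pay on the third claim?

$99.80

Bill 1, $4615: $2050 to deductible, leaving $2565; 20% of $2565 = $513. Owner owes $2563 (running OOP $2563).
Bill 2, $11442: 20% coinsurance on $11442 = $2288.40. Owner owes $2288.40 (running OOP $4851.40).
Bill 3, $499: deductible already satisfied, so owner's share is 20% × $499 = $99.80. Owner owes $99.80 (running OOP $4951.20).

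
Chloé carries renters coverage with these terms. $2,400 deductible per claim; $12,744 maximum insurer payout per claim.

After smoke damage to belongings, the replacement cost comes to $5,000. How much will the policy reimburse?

$2,600

Less the $2,400 deductible: $5,000 − $2,400 = $2,600.
That's under the $12,744 cap, so the insurer reimburses the full $2,600.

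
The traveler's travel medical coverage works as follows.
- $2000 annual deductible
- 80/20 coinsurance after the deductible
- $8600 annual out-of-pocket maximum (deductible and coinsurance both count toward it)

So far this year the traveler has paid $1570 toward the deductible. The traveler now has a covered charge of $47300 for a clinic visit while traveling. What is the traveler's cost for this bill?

$7030

Remaining deductible: $2000 − $1570 = $430.
After the $430 deductible portion, $47300 − $430 = $46870 is subject to coinsurance.
20% of $46870 = $9374 falls to the traveler.
So the traveler owes $430 + $9374 = $9804 before any cap.
That would bring total out-of-pocket to $11374, past the $8600 cap. The traveler is capped at $8600 − $1570 = $7030 on this claim.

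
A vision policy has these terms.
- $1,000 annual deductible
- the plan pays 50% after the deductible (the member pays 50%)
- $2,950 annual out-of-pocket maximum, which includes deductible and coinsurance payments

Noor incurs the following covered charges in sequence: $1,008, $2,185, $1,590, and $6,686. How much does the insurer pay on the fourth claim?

Bill 1, $1,008: $1,000 to deductible, leaving $8; member's 50% is $4. Cost to member: $1,004. OOP to date $1,004. Plan pays $1,008 − $1,004 = $4.
Bill 2, $2,185: deductible met; 50% of $2,185 = $1,092.50. Cost to member: $1,092.50. OOP to date $2,096.50. Insurer: $2,185 − $1,092.50 = $1,092.50.
Bill 3, $1,590: deductible already satisfied, so member's share is 50% × $1,590 = $795. Member owes $795 (running OOP $2,891.50). Plan pays $1,590 − $795 = $795.
Bill 4, $6,686: deductible already satisfied, so member's share is 50% × $6,686 = $3,343. OOP would hit $6,234.50 > $2,950, so the cap limits the member to $2,950 − $2,891.50 = $58.50. Plan pays $6,686 − $58.50 = $6,627.50.

$6,627.50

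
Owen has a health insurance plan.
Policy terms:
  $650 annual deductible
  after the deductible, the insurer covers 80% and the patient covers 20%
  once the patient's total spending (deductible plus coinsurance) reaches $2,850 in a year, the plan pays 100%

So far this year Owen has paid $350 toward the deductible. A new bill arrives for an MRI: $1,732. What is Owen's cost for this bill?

$586.40

Remaining deductible: $650 − $350 = $300.
That leaves $1,732 − $300 = $1,432 for coinsurance.
Coinsurance: $1,432 × 20% = $286.40.
That puts the patient's cost at $300 + $286.40 = $586.40 before any cap.
Cumulative spending $350 + $586.40 = $936.40 stays under the $2,850 maximum.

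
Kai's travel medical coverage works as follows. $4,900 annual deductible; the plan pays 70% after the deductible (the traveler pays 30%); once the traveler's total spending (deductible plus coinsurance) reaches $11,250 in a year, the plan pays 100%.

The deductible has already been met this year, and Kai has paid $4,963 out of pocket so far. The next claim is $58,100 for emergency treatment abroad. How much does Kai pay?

The deductible is already satisfied, so the full bill goes to coinsurance.
Coinsurance: $58,100 × 30% = $17,430.
That would bring total out-of-pocket to $22,393, past the $11,250 cap. The traveler is capped at $11,250 − $4,963 = $6,287 on this claim.

$6,287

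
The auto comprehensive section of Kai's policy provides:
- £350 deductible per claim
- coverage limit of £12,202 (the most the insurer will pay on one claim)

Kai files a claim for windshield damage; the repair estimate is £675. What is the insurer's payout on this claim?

£325

Less the £350 deductible: £675 − £350 = £325.
That's under the £12,202 cap, so the insurer reimburses the full £325.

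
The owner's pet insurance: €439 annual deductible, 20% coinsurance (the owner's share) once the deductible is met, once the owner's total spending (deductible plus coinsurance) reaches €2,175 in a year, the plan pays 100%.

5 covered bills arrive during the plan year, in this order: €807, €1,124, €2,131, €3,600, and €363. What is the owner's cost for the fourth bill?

Claim 1 — €807: deductible takes €439, €368 remains; owner's 20% is €73.60. Owner owes €512.60 (running OOP €512.60).
Claim 2 — €1,124: deductible already satisfied, so owner's share is 20% × €1,124 = €224.80. Owner pays €224.80; OOP now €737.40.
Claim 3 — €2,131: 20% coinsurance on €2,131 = €426.20. Cost to owner: €426.20. OOP to date €1,163.60.
Claim 4 — €3,600: deductible met; 20% of €3,600 = €720. Owner owes €720 (running OOP €1,883.60).

€720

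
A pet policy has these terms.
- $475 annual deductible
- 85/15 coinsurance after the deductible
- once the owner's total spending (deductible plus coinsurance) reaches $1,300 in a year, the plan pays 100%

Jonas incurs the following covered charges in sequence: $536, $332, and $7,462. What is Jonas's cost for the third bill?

Claim 1 — $536: $475 finishes the deductible; $61 goes to coinsurance; 15% of $61 = $9.15. Owner owes $484.15 (running OOP $484.15).
Claim 2 — $332: 15% coinsurance on $332 = $49.80. Cost to owner: $49.80. OOP to date $533.95.
Claim 3 — $7,462: deductible already satisfied, so owner's share is 15% × $7,462 = $1,119.30. Adding that to $533.95 gives $1,653.25, past the $1,300 cap; owner pays only $1,300 − $533.95 = $766.05.

$766.05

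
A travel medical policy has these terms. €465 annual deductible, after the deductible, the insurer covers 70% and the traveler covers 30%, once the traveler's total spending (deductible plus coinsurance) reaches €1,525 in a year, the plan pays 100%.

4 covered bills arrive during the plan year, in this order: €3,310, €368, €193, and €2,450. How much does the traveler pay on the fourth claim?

Claim 1 — €3,310: €465 finishes the deductible; €2,845 goes to coinsurance; coinsurance €2,845 × 30% = €853.50. Traveler pays €1,318.50; OOP now €1,318.50.
Claim 2 — €368: deductible already satisfied, so traveler's share is 30% × €368 = €110.40. Cost to traveler: €110.40. OOP to date €1,428.90.
Claim 3 — €193: deductible met; 30% of €193 = €57.90. Traveler owes €57.90 (running OOP €1,486.80).
Claim 4 — €2,450: 30% coinsurance on €2,450 = €735. Adding that to €1,486.80 gives €2,221.80, past the €1,525 cap; traveler pays only €1,525 − €1,486.80 = €38.20.

€38.20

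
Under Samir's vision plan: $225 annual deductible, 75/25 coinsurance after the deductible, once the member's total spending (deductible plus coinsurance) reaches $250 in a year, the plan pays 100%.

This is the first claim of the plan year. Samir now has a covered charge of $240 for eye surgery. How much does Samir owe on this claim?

$228.75

The full $225 deductible is still open; $225 of this bill applies to it.
The remaining $15 (= $240 − $225) moves to coinsurance.
25% of $15 = $3.75 falls to the member.
That puts the member's cost at $225 + $3.75 = $228.75 before any cap.
Year-to-date out-of-pocket becomes $0 + $228.75 = $228.75, still under the $250 maximum, so no cap applies.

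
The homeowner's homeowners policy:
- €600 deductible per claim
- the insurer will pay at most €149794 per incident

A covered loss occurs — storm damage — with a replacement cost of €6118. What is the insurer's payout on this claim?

Less the €600 deductible: €6118 − €600 = €5518.
€5518 is within the €149794 limit, so the insurer pays €5518.

€5518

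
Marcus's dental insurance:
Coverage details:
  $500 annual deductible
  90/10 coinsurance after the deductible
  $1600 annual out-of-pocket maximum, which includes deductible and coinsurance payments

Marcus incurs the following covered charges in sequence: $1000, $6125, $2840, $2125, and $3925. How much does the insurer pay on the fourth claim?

#1 ($1000): deductible takes $500, $500 remains; 10% of $500 = $50. Cost to patient: $550. OOP to date $550. Plan pays $1000 − $550 = $450.
#2 ($6125): deductible already satisfied, so patient's share is 10% × $6125 = $612.50. Patient pays $612.50; OOP now $1162.50. Plan pays $6125 − $612.50 = $5512.50.
#3 ($2840): 10% coinsurance on $2840 = $284. Patient owes $284 (running OOP $1446.50). Insurer: $2840 − $284 = $2556.
#4 ($2125): deductible met; 10% of $2125 = $212.50. Adding that to $1446.50 gives $1659, past the $1600 cap; patient pays only $1600 − $1446.50 = $153.50. Insurer: $2125 − $153.50 = $1971.50.

$1971.50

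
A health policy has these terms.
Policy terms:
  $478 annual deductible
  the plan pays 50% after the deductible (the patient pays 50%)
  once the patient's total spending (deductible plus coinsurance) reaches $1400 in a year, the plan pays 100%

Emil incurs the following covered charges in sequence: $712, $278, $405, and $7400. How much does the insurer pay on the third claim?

$202.50

Bill 1, $712: deductible takes $478, $234 remains; patient's 50% is $117. Patient pays $595; OOP now $595. Plan pays $712 − $595 = $117.
Bill 2, $278: 50% coinsurance on $278 = $139. Cost to patient: $139. OOP to date $734. Insurer: $278 − $139 = $139.
Bill 3, $405: deductible already satisfied, so patient's share is 50% × $405 = $202.50. Patient owes $202.50 (running OOP $936.50). Insurer: $405 − $202.50 = $202.50.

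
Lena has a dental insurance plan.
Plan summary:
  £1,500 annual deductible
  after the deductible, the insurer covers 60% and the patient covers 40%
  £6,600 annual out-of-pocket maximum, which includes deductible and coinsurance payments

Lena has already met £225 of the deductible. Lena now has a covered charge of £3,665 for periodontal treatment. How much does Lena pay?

£2,231

Deductible still to meet: £1,500 − £225 = £1,275.
That leaves £3,665 − £1,275 = £2,390 for coinsurance.
Patient's 40% share of £2,390 is £956.
That puts the patient's cost at £1,275 + £956 = £2,231 before any cap.
Total out-of-pocket so far would be £225 + £2,231 = £2,456, below the £6,600 cap — no reduction.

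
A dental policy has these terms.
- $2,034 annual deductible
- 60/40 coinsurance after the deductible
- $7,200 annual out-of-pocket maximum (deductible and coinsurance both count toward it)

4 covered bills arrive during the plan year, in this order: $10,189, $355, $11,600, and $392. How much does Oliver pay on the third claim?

#1 ($10,189): $2,034 finishes the deductible; $8,155 goes to coinsurance; coinsurance $8,155 × 40% = $3,262. Patient pays $5,296; OOP now $5,296.
#2 ($355): deductible already satisfied, so patient's share is 40% × $355 = $142. Cost to patient: $142. OOP to date $5,438.
#3 ($11,600): deductible met; 40% of $11,600 = $4,640. OOP would hit $10,078 > $7,200, so the cap limits the patient to $7,200 − $5,438 = $1,762.

$1,762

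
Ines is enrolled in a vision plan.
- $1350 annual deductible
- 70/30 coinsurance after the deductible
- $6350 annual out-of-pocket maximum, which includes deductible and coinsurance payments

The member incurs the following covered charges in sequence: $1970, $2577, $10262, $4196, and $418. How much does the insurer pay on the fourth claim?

Claim 1 ($1970): deductible takes $1350, $620 remains; member's 30% is $186. Member pays $1536; OOP now $1536. Plan pays $1970 − $1536 = $434.
Claim 2 ($2577): deductible already satisfied, so member's share is 30% × $2577 = $773.10. Cost to member: $773.10. OOP to date $2309.10. Insurer: $2577 − $773.10 = $1803.90.
Claim 3 ($10262): 30% coinsurance on $10262 = $3078.60. Member owes $3078.60 (running OOP $5387.70). Plan pays $10262 − $3078.60 = $7183.40.
Claim 4 ($4196): deductible already satisfied, so member's share is 30% × $4196 = $1258.80. OOP would hit $6646.50 > $6350, so the cap limits the member to $6350 − $5387.70 = $962.30. Insurer: $4196 − $962.30 = $3233.70.

$3233.70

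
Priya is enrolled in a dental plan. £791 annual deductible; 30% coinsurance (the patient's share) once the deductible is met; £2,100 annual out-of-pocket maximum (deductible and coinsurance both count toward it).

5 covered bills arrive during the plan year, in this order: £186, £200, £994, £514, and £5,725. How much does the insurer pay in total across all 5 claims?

Claim 1 — £186: entire amount goes to the deductible. Patient owes £186 (running OOP £186). Plan pays £186 − £186 = £0.
Claim 2 — £200: entire amount goes to the deductible. Patient owes £200 (running OOP £386). Insurer: £200 − £200 = £0.
Claim 3 — £994: £405 to deductible, leaving £589; 30% of £589 = £176.70. Patient owes £581.70 (running OOP £967.70). Insurer: £994 − £581.70 = £412.30.
Claim 4 — £514: deductible met; 30% of £514 = £154.20. Patient owes £154.20 (running OOP £1,121.90). Insurer: £514 − £154.20 = £359.80.
Claim 5 — £5,725: deductible met; 30% of £5,725 = £1,717.50. Adding that to £1,121.90 gives £2,839.40, past the £2,100 cap; patient pays only £2,100 − £1,121.90 = £978.10. Plan pays £5,725 − £978.10 = £4,746.90.
Insurer total: £0 + £0 + £412.30 + £359.80 + £4,746.90 = £5,519.

£5,519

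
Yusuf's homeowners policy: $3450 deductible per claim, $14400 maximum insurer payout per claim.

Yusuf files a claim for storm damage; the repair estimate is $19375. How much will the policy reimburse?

$14400

After the deductible, $19375 − $3450 = $15925 remains.
Since $15925 > $14400, the payout is capped at $14400.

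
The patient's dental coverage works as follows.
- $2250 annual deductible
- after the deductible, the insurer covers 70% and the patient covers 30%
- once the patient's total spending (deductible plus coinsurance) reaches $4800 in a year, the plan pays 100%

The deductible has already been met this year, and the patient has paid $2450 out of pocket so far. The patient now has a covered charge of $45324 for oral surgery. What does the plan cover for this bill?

$42974

With the deductible met, the entire $45324 is subject to coinsurance.
Coinsurance: $45324 × 30% = $13597.20.
That would bring total out-of-pocket to $16047.20, past the $4800 cap. The patient is capped at $4800 − $2450 = $2350 on this claim.
The plan picks up $45324 − $2350 = $42974.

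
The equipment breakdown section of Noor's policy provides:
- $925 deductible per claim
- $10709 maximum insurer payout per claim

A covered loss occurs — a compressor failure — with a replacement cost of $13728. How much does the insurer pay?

After the deductible, $13728 − $925 = $12803 remains.
$12803 exceeds the $10709 limit, so the insurer pays the limit: $10709.

$10709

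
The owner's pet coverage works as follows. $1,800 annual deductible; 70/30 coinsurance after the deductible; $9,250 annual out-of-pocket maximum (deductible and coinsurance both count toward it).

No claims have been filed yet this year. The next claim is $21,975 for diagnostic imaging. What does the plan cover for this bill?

The full $1,800 deductible is still open; $1,800 of this bill applies to it.
After the $1,800 deductible portion, $21,975 − $1,800 = $20,175 is subject to coinsurance.
Coinsurance: $20,175 × 30% = $6,052.50.
So the owner owes $1,800 + $6,052.50 = $7,852.50 before any cap.
Cumulative spending $0 + $7,852.50 = $7,852.50 stays under the $9,250 maximum.
The plan picks up $21,975 − $7,852.50 = $14,122.50.

$14,122.50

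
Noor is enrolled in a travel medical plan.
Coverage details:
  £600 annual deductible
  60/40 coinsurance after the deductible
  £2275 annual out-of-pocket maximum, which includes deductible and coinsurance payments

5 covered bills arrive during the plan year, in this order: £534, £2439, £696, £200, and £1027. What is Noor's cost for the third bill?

£278.40

Claim 1 (£534): entire amount goes to the deductible. Cost to traveler: £534. OOP to date £534.
Claim 2 (£2439): £66 to deductible, leaving £2373; traveler's 40% is £949.20. Traveler owes £1015.20 (running OOP £1549.20).
Claim 3 (£696): deductible met; 40% of £696 = £278.40. Traveler pays £278.40; OOP now £1827.60.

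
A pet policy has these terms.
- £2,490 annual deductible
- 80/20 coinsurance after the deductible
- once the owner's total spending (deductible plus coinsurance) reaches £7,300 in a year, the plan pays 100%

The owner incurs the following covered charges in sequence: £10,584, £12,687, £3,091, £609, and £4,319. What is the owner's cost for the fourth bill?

#1 (£10,584): £2,490 to deductible, leaving £8,094; 20% of £8,094 = £1,618.80. Owner pays £4,108.80; OOP now £4,108.80.
#2 (£12,687): 20% coinsurance on £12,687 = £2,537.40. Owner owes £2,537.40 (running OOP £6,646.20).
#3 (£3,091): 20% coinsurance on £3,091 = £618.20. Owner pays £618.20; OOP now £7,264.40.
#4 (£609): deductible met; 20% of £609 = £121.80. That would push OOP to £7,386.20, over the £7,300 cap, so owner pays £7,300 − £7,264.40 = £35.60.

£35.60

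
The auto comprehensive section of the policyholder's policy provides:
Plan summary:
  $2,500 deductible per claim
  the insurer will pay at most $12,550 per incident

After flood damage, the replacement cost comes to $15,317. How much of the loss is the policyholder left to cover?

Less the $2,500 deductible: $15,317 − $2,500 = $12,817.
$12,817 exceeds the $12,550 limit, so the insurer pays the limit: $12,550.
Policyholder's share is the uncovered remainder: $15,317 − $12,550 = $2,767.

$2,767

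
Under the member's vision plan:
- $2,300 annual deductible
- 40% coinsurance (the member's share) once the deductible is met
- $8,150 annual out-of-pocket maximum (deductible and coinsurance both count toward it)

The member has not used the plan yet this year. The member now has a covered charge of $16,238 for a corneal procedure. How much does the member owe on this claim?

Nothing has been paid toward the $2,300 deductible, so the first $2,300 of this charge is applied there.
That leaves $16,238 − $2,300 = $13,938 for coinsurance.
40% of $13,938 = $5,575.20 falls to the member.
So the member owes $2,300 + $5,575.20 = $7,875.20 before any cap.
Cumulative spending $0 + $7,875.20 = $7,875.20 stays under the $8,150 maximum.

$7,875.20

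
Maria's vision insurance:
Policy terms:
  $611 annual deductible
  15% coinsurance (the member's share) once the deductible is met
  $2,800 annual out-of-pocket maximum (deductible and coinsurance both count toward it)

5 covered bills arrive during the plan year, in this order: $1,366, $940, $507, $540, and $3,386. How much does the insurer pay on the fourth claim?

Bill 1, $1,366: $611 to deductible, leaving $755; member's 15% is $113.25. Member owes $724.25 (running OOP $724.25). Plan pays $1,366 − $724.25 = $641.75.
Bill 2, $940: deductible already satisfied, so member's share is 15% × $940 = $141. Member owes $141 (running OOP $865.25). Insurer: $940 − $141 = $799.
Bill 3, $507: deductible already satisfied, so member's share is 15% × $507 = $76.05. Member pays $76.05; OOP now $941.30. Insurer: $507 − $76.05 = $430.95.
Bill 4, $540: deductible already satisfied, so member's share is 15% × $540 = $81. Member owes $81 (running OOP $1,022.30). Insurer: $540 − $81 = $459.

$459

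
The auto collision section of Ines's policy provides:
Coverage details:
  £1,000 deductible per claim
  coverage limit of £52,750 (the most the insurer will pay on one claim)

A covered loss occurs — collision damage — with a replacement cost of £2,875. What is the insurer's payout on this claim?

£1,875

Less the £1,000 deductible: £2,875 − £1,000 = £1,875.
That's under the £52,750 cap, so the insurer reimburses the full £1,875.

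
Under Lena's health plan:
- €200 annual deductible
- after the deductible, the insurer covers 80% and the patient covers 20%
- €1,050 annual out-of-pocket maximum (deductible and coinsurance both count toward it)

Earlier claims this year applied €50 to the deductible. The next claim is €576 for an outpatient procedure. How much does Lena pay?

Remaining deductible: €200 − €50 = €150.
That leaves €576 − €150 = €426 for coinsurance.
Coinsurance: €426 × 20% = €85.20.
Patient responsibility before any cap: €150 + €85.20 = €235.20.
Year-to-date out-of-pocket becomes €50 + €235.20 = €285.20, still under the €1,050 maximum, so no cap applies.

€235.20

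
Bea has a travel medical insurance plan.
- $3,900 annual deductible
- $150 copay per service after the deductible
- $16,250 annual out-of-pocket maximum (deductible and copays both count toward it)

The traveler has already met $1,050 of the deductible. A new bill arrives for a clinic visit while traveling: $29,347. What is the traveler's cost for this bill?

$3,000

Deductible still to meet: $3,900 − $1,050 = $2,850.
That leaves $29,347 − $2,850 = $26,497 for the copay.
Copay on this service: $150.
So the traveler owes $2,850 + $150 = $3,000 before any cap.
Total out-of-pocket so far would be $1,050 + $3,000 = $4,050, below the $16,250 cap — no reduction.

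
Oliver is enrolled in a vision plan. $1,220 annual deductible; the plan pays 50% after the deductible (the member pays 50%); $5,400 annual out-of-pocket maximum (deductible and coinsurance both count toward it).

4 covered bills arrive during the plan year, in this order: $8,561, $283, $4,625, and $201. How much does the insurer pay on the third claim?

Bill 1, $8,561: $1,220 finishes the deductible; $7,341 goes to coinsurance; coinsurance $7,341 × 50% = $3,670.50. Cost to member: $4,890.50. OOP to date $4,890.50. Insurer: $8,561 − $4,890.50 = $3,670.50.
Bill 2, $283: deductible already satisfied, so member's share is 50% × $283 = $141.50. Member owes $141.50 (running OOP $5,032). Insurer: $283 − $141.50 = $141.50.
Bill 3, $4,625: deductible already satisfied, so member's share is 50% × $4,625 = $2,312.50. Adding that to $5,032 gives $7,344.50, past the $5,400 cap; member pays only $5,400 − $5,032 = $368. Insurer: $4,625 − $368 = $4,257.

$4,257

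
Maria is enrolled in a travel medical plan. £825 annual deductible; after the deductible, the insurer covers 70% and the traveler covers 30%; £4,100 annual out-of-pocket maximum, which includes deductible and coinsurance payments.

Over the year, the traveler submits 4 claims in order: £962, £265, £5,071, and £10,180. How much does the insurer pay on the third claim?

Bill 1, £962: £825 finishes the deductible; £137 goes to coinsurance; coinsurance £137 × 30% = £41.10. Traveler pays £866.10; OOP now £866.10. Plan pays £962 − £866.10 = £95.90.
Bill 2, £265: deductible already satisfied, so traveler's share is 30% × £265 = £79.50. Traveler owes £79.50 (running OOP £945.60). Plan pays £265 − £79.50 = £185.50.
Bill 3, £5,071: deductible already satisfied, so traveler's share is 30% × £5,071 = £1,521.30. Cost to traveler: £1,521.30. OOP to date £2,466.90. Plan pays £5,071 − £1,521.30 = £3,549.70.

£3,549.70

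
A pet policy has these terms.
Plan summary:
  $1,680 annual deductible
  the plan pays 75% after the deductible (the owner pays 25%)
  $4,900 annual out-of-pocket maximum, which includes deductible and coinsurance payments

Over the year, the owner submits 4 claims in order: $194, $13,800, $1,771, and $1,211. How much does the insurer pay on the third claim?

Bill 1, $194: entire amount goes to the deductible. Cost to owner: $194. OOP to date $194. Plan pays $194 − $194 = $0.
Bill 2, $13,800: deductible takes $1,486, $12,314 remains; coinsurance $12,314 × 25% = $3,078.50. Cost to owner: $4,564.50. OOP to date $4,758.50. Insurer: $13,800 − $4,564.50 = $9,235.50.
Bill 3, $1,771: deductible met; 25% of $1,771 = $442.75. OOP would hit $5,201.25 > $4,900, so the cap limits the owner to $4,900 − $4,758.50 = $141.50. Insurer: $1,771 − $141.50 = $1,629.50.

$1,629.50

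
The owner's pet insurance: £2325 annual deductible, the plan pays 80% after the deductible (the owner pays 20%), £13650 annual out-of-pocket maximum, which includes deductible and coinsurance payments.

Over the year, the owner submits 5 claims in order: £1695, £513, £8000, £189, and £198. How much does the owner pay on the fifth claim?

£39.60

Claim 1 — £1695: all of it applies to the deductible. Cost to owner: £1695. OOP to date £1695.
Claim 2 — £513: all of it applies to the deductible. Owner owes £513 (running OOP £2208).
Claim 3 — £8000: £117 finishes the deductible; £7883 goes to coinsurance; coinsurance £7883 × 20% = £1576.60. Cost to owner: £1693.60. OOP to date £3901.60.
Claim 4 — £189: deductible met; 20% of £189 = £37.80. Owner owes £37.80 (running OOP £3939.40).
Claim 5 — £198: deductible already satisfied, so owner's share is 20% × £198 = £39.60. Owner pays £39.60; OOP now £3979.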